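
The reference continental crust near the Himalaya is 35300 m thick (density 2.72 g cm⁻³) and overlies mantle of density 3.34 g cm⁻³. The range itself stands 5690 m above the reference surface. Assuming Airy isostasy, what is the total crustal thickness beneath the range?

Root depth r = h ρ_c / (ρ_m − ρ_c) = 5690 m × 2.72 / 0.62 = 24960 m.
Total thickness = T + h + r = 35300 m + 5690 m + 24960 m = 66000 m.

66000 m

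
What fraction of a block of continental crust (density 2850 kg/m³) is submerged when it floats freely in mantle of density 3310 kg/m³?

Submerged fraction = ρ_obj/ρ_fluid = 2850/3310 = 86.1%.

86.1%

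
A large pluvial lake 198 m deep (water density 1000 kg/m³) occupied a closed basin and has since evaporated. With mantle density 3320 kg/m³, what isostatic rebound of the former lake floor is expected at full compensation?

u = d ρ_w/ρ_m = 198 m × 1000/3320 = 59.6 m.

59.6 m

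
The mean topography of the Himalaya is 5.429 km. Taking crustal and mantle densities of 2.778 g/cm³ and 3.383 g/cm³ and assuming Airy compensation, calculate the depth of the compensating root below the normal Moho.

24.9 km

Balancing pressure at the compensation depth: the weight of the topography is balanced by the buoyancy of the root, ρ_c h = (ρ_m − ρ_c) r.
r = h · ρ_c / (ρ_m − ρ_c) = 5.429 km × 2.778 / (3.383 − 2.778) = 24.9 km.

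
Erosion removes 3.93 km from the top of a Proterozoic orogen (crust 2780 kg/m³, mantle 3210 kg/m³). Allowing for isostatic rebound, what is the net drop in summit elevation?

0.526 km

Rebound u = e ρ_c/ρ_m = 3.93 km × 2780/3210 = 3.404 km.
Net surface drop = e − u = 3.93 km − 3.404 km = e (ρ_m − ρ_c)/ρ_m = 0.526 km.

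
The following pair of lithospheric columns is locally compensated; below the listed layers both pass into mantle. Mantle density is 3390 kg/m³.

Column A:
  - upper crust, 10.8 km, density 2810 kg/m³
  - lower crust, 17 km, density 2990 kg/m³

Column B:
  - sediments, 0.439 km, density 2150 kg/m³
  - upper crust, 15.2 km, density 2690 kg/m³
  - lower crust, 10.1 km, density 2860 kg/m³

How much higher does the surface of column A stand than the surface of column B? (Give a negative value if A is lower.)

−1.02 km

For any compensation level in the mantle, the mantle terms cancel and isostasy reduces to e = (Σt_A − Σt_B) − (Σ(ρt)_A − Σ(ρt)_B) / ρ_m.
Σt_A = 27.8 km; Σt_B = 25.739 km; Σ(ρt)_A = 81178; Σ(ρt)_B = 70717.85 (in km·kg/m³).
e = (27.8 − 25.739) − (81178 − 70717.85) / 3390 = −1.02 km.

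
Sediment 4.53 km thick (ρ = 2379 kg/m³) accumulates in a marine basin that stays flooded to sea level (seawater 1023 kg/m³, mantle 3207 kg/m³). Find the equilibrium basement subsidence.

2.81 km

Submarine loading: the sediment displaces seawater, and the subsidence is in turn flooded, so s (ρ_m − ρ_w) = t (ρ_sed − ρ_w).
s = 4.53 km × (2379 − 1023) / (3207 − 1023) = 2.81 km.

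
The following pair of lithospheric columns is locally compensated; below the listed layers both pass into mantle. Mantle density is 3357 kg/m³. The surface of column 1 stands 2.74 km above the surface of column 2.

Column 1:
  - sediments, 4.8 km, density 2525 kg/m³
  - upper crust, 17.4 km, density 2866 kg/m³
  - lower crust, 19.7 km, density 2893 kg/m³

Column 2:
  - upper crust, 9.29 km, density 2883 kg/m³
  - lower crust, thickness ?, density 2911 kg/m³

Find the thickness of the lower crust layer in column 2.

18.1 km

Take the compensation level at the base of the deeper column (depth z_c below the surface of column 1) and equate Σ ρ_i t_i down to z_c; mantle fills any gap and the z_c terms cancel.
Column 1: 4.8×2525 + 17.4×2866 + 19.7×2893 + (z_c − 41.9)×3357
Column 2: 2.74×0 + 9.29×2883 + x×2911 + (z_c − 2.74 − 9.29 − x)×3357
The z_c×3357 term appears on both sides and cancels. Collect the known terms of each column as K = Σ(ρt)_known − 3357 × (depth of known layers): K_1 = 118980.5 − 3357×41.9 = −21677.8; K_2 = 26783.07 − 3357×(2.74 + 9.29) = −13601.64.
Balance: K_1 = K_2 − x×(3357 − 2911), so x = (K_2 − K_1)/(3357 − 2911) = 8076.16/446 = 18.1 km.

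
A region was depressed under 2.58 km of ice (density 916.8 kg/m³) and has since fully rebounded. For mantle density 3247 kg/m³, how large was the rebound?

Removing the load lets mantle flow back in; uplift u satisfies ρ_ice t = ρ_m u.
u = t ρ_ice/ρ_m = 2.58 km × 916.8/3247 = 0.728 km.

0.728 km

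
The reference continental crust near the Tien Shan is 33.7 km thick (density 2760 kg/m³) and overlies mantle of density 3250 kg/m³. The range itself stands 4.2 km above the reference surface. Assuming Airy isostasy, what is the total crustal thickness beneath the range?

Root depth r = h ρ_c / (ρ_m − ρ_c) = 4.2 km × 2760 / 490 = 23.66 km.
Total thickness = T + h + r = 33.7 km + 4.2 km + 23.66 km = 61.6 km.

61.6 km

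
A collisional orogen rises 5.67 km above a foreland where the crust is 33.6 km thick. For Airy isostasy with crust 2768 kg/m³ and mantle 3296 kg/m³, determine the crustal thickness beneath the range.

69 km

Root depth r = h ρ_c / (ρ_m − ρ_c) = 5.67 km × 2768 / 528 = 29.72 km.
Total thickness = T + h + r = 33.6 km + 5.67 km + 29.72 km = 69 km.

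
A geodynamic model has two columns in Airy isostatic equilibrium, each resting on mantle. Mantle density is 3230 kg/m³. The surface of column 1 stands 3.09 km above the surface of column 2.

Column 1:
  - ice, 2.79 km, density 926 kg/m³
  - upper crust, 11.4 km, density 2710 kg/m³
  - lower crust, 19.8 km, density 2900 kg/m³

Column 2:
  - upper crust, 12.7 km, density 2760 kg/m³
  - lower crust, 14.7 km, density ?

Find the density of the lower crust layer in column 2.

3030 kg/m³

Take the compensation level at the base of the deeper column (depth z_c below the surface of column 1) and equate Σ ρ_i t_i down to z_c; mantle fills any gap and the z_c terms cancel.
Column 1: 2.79×926 + 11.4×2710 + 19.8×2900 + (z_c − 33.99)×3230
Column 2: 3.09×0 + 12.7×2760 + 14.7×ρ + (z_c − 3.09 − 27.4)×3230
The z_c×3230 term appears on both sides and cancels. Collect the known terms of each column as K = Σ(ρt)_known − 3230 × (depth of known layers): K_1 = 90897.54 − 3230×33.99 = −18890.16; K_2 = 35052 − 3230×(3.09 + 27.4) = −63430.7.
Balance: K_1 = K_2 + 14.7×ρ, so ρ = (K_1 − K_2)/14.7 = 44540.5/14.7 = 3030 kg/m³.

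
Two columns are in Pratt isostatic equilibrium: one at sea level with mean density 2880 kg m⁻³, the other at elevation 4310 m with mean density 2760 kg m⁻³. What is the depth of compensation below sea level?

ρ_ref D = ρ (D + h) → D (ρ_ref − ρ) = ρ h.
D = ρ h/(ρ_ref − ρ) = 2760 × 4310 m/(2880 − 2760) = 99100 m.

99100 m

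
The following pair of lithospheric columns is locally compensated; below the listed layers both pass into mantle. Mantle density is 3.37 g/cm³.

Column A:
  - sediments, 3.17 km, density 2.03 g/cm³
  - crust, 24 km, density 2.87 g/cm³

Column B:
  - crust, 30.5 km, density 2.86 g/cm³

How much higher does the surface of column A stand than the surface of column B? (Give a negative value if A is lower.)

0.206 km

For any compensation level in the mantle, the mantle terms cancel and isostasy reduces to e = (Σt_A − Σt_B) − (Σ(ρt)_A − Σ(ρt)_B) / ρ_m.
Σt_A = 27.17 km; Σt_B = 30.5 km; Σ(ρt)_A = 75.3151; Σ(ρt)_B = 87.23 (in km·g/cm³).
e = (27.17 − 30.5) − (75.3151 − 87.23) / 3.37 = 0.206 km.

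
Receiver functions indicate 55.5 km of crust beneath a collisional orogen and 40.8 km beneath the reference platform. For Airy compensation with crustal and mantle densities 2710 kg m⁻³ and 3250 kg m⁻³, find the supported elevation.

Excess crust Δ = 55.5 km − 40.8 km = 14.7 km, split between elevation h and root r with h + r = Δ.
Airy balance ρ_c h = (ρ_m − ρ_c) r gives r = h ρ_c/(ρ_m − ρ_c), so h (1 + ρ_c/(ρ_m − ρ_c)) = Δ, i.e. h = Δ (ρ_m − ρ_c)/ρ_m.
h = 14.7 km × 540/3250 = 2.44 km.

2.44 km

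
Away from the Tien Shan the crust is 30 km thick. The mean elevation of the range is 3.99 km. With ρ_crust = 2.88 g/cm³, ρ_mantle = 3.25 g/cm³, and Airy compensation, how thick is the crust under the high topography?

Root depth r = h ρ_c / (ρ_m − ρ_c) = 3.99 km × 2.88 / 0.37 = 31.06 km.
Total thickness = T + h + r = 30 km + 3.99 km + 31.06 km = 65 km.

65 km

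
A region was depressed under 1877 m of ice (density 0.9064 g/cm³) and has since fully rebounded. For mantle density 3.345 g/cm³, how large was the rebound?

509 m

Removing the load lets mantle flow back in; uplift u satisfies ρ_ice t = ρ_m u.
u = t ρ_ice/ρ_m = 1877 m × 0.9064/3.345 = 509 m.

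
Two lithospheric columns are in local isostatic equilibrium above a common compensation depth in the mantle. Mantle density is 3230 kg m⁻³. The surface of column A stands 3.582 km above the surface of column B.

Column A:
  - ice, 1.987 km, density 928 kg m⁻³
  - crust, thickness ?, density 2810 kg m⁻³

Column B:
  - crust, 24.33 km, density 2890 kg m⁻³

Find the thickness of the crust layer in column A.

36.4 km

Take the compensation level at the base of the deeper column (depth z_c below the surface of column A) and equate Σ ρ_i t_i down to z_c; mantle fills any gap and the z_c terms cancel.
Column A: 1.987×928 + x×2810 + (z_c − 1.987 − x)×3230
Column B: 3.582×0 + 24.33×2890 + (z_c − 3.582 − 24.33)×3230
The z_c×3230 term appears on both sides and cancels. Collect the known terms of each column as K = Σ(ρt)_known − 3230 × (depth of known layers): K_A = 1843.936 − 3230×1.987 = −4574.074; K_B = 70313.7 − 3230×(3.582 + 24.33) = −19842.06.
Balance: K_A − x×(3230 − 2810) = K_B, so x = (K_A − K_B)/(3230 − 2810) = 15268/420 = 36.4 km.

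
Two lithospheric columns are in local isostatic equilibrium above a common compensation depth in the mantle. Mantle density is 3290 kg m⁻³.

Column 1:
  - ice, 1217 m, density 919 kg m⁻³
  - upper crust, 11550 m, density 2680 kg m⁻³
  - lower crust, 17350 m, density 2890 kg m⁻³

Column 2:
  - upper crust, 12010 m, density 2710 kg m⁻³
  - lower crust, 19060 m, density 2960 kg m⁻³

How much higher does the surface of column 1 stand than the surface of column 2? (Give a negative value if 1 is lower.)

1100 m

For any compensation level in the mantle, the mantle terms cancel and isostasy reduces to e = (Σt_1 − Σt_2) − (Σ(ρt)_1 − Σ(ρt)_2) / ρ_m.
Σt_1 = 30117 m; Σt_2 = 31070 m; Σ(ρt)_1 = 82213923; Σ(ρt)_2 = 88964700 (in m·kg m⁻³).
e = (30117 − 31070) − (82213923 − 88964700) / 3290 = 1100 m.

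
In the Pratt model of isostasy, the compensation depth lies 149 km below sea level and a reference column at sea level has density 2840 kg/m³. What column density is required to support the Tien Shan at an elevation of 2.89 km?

2790 kg/m³

Pratt balance: ρ_ref D = ρ (D + h).
ρ = ρ_ref D/(D + h) = 2840 × 149 km/(149 km + 2.89 km) = 2790 kg/m³.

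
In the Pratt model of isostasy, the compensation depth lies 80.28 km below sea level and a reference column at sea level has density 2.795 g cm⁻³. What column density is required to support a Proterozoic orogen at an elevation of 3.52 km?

2.68 g cm⁻³

Pratt balance: ρ_ref D = ρ (D + h).
ρ = ρ_ref D/(D + h) = 2.795 × 80.28 km/(80.28 km + 3.52 km) = 2.68 g cm⁻³.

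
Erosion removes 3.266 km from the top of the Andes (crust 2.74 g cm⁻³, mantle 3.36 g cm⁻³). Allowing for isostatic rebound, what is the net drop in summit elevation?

Rebound u = e ρ_c/ρ_m = 3.266 km × 2.74/3.36 = 2.663 km.
Net surface drop = e − u = 3.266 km − 2.663 km = e (ρ_m − ρ_c)/ρ_m = 0.603 km.

0.603 km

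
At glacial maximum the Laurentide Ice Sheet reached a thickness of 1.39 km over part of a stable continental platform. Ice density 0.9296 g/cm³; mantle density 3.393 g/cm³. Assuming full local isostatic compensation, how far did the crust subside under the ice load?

0.381 km

Equating mass per unit area of the two columns: the ice load ρ_ice t is balanced by mantle displaced below, ρ_m s.
s = t ρ_ice / ρ_m = 1.39 km × 0.9296/3.393 = 0.381 km.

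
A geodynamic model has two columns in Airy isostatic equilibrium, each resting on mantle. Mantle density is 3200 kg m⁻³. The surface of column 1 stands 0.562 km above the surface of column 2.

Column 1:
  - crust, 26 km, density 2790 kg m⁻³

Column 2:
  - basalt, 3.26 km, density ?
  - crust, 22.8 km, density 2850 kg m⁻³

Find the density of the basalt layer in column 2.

2930 kg m⁻³

Take the compensation level at the base of the deeper column (depth z_c below the surface of column 1) and equate Σ ρ_i t_i down to z_c; mantle fills any gap and the z_c terms cancel.
Column 1: 26×2790 + (z_c − 26)×3200
Column 2: 0.562×0 + 3.26×ρ + 22.8×2850 + (z_c − 0.562 − 26.06)×3200
The z_c×3200 term appears on both sides and cancels. Collect the known terms of each column as K = Σ(ρt)_known − 3200 × (depth of known layers): K_1 = 72540 − 3200×26 = −10660; K_2 = 64980 − 3200×(0.562 + 26.06) = −20210.4.
Balance: K_1 = K_2 + 3.26×ρ, so ρ = (K_1 − K_2)/3.26 = 9550.4/3.26 = 2930 kg m⁻³.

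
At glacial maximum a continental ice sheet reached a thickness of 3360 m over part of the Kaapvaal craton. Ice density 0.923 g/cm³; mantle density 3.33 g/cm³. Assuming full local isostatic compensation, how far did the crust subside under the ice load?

Balancing pressure at the compensation depth: the ice load ρ_ice t is balanced by mantle displaced below, ρ_m s.
s = t ρ_ice / ρ_m = 3360 m × 0.923/3.33 = 931 m.

931 m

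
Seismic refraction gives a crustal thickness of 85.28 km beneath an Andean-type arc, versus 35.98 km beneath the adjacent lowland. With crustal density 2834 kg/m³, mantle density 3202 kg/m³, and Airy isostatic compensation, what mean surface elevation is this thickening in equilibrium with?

5.67 km

Excess crust Δ = 85.28 km − 35.98 km = 49.3 km, split between elevation h and root r with h + r = Δ.
Airy balance ρ_c h = (ρ_m − ρ_c) r gives r = h ρ_c/(ρ_m − ρ_c), so h (1 + ρ_c/(ρ_m − ρ_c)) = Δ, i.e. h = Δ (ρ_m − ρ_c)/ρ_m.
h = 49.3 km × 368/3202 = 5.67 km.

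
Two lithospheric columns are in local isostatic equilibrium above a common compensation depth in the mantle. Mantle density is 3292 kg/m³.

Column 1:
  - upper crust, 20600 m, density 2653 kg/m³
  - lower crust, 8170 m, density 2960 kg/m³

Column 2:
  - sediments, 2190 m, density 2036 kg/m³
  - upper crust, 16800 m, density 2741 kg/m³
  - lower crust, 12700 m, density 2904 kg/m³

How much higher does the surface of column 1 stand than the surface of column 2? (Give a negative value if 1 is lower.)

For any compensation level in the mantle, the mantle terms cancel and isostasy reduces to e = (Σt_1 − Σt_2) − (Σ(ρt)_1 − Σ(ρt)_2) / ρ_m.
Σt_1 = 28770 m; Σt_2 = 31690 m; Σ(ρt)_1 = 78835000; Σ(ρt)_2 = 87388440 (in m·kg/m³).
e = (28770 − 31690) − (78835000 − 87388440) / 3292 = −322 m.

−322 m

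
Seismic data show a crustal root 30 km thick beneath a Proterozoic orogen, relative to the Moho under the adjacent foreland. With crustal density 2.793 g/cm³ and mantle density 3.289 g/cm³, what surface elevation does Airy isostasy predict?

Isostatic balance requires: ρ_c h = (ρ_m − ρ_c) r.
h = r (ρ_m − ρ_c) / ρ_c = 30 km × (3.289 − 2.793) / 2.793 = 5.33 km.

5.33 km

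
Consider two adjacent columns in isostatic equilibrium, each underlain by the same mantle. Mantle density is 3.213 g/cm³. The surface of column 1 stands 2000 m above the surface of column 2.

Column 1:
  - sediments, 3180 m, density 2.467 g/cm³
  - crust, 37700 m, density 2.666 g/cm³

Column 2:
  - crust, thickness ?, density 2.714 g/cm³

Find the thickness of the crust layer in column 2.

33200 m

Take the compensation level at the base of the deeper column (depth z_c below the surface of column 1) and equate Σ ρ_i t_i down to z_c; mantle fills any gap and the z_c terms cancel.
Column 1: 3180×2.467 + 37700×2.666 + (z_c − 40880)×3.213
Column 2: 2000×0 + x×2.714 + (z_c − 2000 − 0 − x)×3.213
The z_c×3.213 term appears on both sides and cancels. Collect the known terms of each column as K = Σ(ρt)_known − 3.213 × (depth of known layers): K_1 = 108353.26 − 3.213×40880 = −22994.18; K_2 = 0 − 3.213×(2000 + 0) = −6426.
Balance: K_1 = K_2 − x×(3.213 − 2.714), so x = (K_2 − K_1)/(3.213 − 2.714) = 16568.2/0.499 = 33200 m.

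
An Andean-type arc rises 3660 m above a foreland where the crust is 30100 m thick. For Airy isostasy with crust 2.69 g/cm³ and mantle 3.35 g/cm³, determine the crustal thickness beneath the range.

Root depth r = h ρ_c / (ρ_m − ρ_c) = 3660 m × 2.69 / 0.66 = 14920 m.
Total thickness = T + h + r = 30100 m + 3660 m + 14920 m = 48700 m.

48700 m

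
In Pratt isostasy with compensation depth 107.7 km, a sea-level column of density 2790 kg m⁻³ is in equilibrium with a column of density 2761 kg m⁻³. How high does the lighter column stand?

1.13 km

ρ_ref D = ρ (D + h) → h = D (ρ_ref − ρ)/ρ.
h = 107.7 km × (2790 − 2761)/2761 = 1.13 km.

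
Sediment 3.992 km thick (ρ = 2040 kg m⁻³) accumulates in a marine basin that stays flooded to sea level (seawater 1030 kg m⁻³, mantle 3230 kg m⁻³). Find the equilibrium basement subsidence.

Submarine loading: the sediment displaces seawater, and the subsidence is in turn flooded, so s (ρ_m − ρ_w) = t (ρ_sed − ρ_w).
s = 3.992 km × (2040 − 1030) / (3230 − 1030) = 1.83 km.

1.83 km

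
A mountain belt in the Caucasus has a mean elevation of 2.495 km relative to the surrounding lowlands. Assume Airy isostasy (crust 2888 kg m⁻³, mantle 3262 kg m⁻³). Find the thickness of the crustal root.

Isostatic balance requires: the weight of the topography is balanced by the buoyancy of the root, ρ_c h = (ρ_m − ρ_c) r.
r = h · ρ_c / (ρ_m − ρ_c) = 2.495 km × 2888 / (3262 − 2888) = 19.3 km.

19.3 km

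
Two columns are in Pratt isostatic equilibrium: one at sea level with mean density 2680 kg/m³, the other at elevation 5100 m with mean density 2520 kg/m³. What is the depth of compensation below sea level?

ρ_ref D = ρ (D + h) → D (ρ_ref − ρ) = ρ h.
D = ρ h/(ρ_ref − ρ) = 2520 × 5100 m/(2680 − 2520) = 80300 m.

80300 m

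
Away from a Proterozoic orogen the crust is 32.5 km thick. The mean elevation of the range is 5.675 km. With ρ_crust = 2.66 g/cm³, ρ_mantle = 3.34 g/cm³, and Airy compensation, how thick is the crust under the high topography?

Root depth r = h ρ_c / (ρ_m − ρ_c) = 5.675 km × 2.66 / 0.68 = 22.2 km.
Total thickness = T + h + r = 32.5 km + 5.675 km + 22.2 km = 60.4 km.

60.4 km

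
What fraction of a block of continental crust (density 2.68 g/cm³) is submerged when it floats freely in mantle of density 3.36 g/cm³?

Submerged fraction = ρ_obj/ρ_fluid = 2.68/3.36 = 0.798.

0.798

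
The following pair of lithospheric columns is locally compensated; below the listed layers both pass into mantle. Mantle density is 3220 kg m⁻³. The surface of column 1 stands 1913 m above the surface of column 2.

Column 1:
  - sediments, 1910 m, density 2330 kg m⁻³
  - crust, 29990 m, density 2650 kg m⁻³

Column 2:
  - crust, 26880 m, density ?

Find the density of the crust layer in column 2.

Take the compensation level at the base of the deeper column (depth z_c below the surface of column 1) and equate Σ ρ_i t_i down to z_c; mantle fills any gap and the z_c terms cancel.
Column 1: 1910×2330 + 29990×2650 + (z_c − 31900)×3220
Column 2: 1913×0 + 26880×ρ + (z_c − 1913 − 26880)×3220
The z_c×3220 term appears on both sides and cancels. Collect the known terms of each column as K = Σ(ρt)_known − 3220 × (depth of known layers): K_1 = 83923800 − 3220×31900 = −18794200; K_2 = 0 − 3220×(1913 + 26880) = −92713460.
Balance: K_1 = K_2 + 26880×ρ, so ρ = (K_1 − K_2)/26880 = 73919300/26880 = 2750 kg m⁻³.

2750 kg m⁻³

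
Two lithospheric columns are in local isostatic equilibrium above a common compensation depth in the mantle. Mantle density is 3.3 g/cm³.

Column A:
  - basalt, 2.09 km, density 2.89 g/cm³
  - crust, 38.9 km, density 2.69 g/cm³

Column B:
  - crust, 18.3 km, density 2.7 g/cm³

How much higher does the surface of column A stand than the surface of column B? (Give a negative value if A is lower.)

For any compensation level in the mantle, the mantle terms cancel and isostasy reduces to e = (Σt_A − Σt_B) − (Σ(ρt)_A − Σ(ρt)_B) / ρ_m.
Σt_A = 40.99 km; Σt_B = 18.3 km; Σ(ρt)_A = 110.6811; Σ(ρt)_B = 49.41 (in km·g/cm³).
e = (40.99 − 18.3) − (110.6811 − 49.41) / 3.3 = 4.12 km.

4.12 km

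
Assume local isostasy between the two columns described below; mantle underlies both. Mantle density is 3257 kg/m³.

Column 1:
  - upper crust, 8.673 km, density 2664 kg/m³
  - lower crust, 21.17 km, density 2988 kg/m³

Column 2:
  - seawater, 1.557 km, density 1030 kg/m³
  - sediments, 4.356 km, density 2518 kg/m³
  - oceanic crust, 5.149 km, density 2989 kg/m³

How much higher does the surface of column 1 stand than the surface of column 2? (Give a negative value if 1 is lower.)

0.851 km

For any compensation level in the mantle, the mantle terms cancel and isostasy reduces to e = (Σt_1 − Σt_2) − (Σ(ρt)_1 − Σ(ρt)_2) / ρ_m.
Σt_1 = 29.843 km; Σt_2 = 11.062 km; Σ(ρt)_1 = 86360.832; Σ(ρt)_2 = 27962.479 (in km·kg/m³).
e = (29.843 − 11.062) − (86360.832 − 27962.479) / 3257 = 0.851 km.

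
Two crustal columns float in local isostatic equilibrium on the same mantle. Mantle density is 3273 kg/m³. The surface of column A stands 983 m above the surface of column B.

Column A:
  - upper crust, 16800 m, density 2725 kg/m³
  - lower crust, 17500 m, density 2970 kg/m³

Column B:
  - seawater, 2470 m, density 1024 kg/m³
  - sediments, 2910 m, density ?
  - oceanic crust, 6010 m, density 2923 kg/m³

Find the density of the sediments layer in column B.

Take the compensation level at the base of the deeper column (depth z_c below the surface of column A) and equate Σ ρ_i t_i down to z_c; mantle fills any gap and the z_c terms cancel.
Column A: 16800×2725 + 17500×2970 + (z_c − 34300)×3273
Column B: 983×0 + 2470×1024 + 2910×ρ + 6010×2923 + (z_c − 983 − 11390)×3273
The z_c×3273 term appears on both sides and cancels. Collect the known terms of each column as K = Σ(ρt)_known − 3273 × (depth of known layers): K_A = 97755000 − 3273×34300 = −14508900; K_B = 20096510 − 3273×(983 + 11390) = −20400319.
Balance: K_A = K_B + 2910×ρ, so ρ = (K_A − K_B)/2910 = 5891420/2910 = 2020 kg/m³.

2020 kg/m³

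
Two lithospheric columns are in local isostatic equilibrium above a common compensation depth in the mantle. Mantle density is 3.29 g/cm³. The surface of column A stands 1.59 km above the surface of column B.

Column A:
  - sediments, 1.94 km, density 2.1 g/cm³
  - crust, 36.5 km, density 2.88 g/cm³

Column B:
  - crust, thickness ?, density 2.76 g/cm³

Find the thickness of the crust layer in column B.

22.7 km

Take the compensation level at the base of the deeper column (depth z_c below the surface of column A) and equate Σ ρ_i t_i down to z_c; mantle fills any gap and the z_c terms cancel.
Column A: 1.94×2.1 + 36.5×2.88 + (z_c − 38.44)×3.29
Column B: 1.59×0 + x×2.76 + (z_c − 1.59 − 0 − x)×3.29
The z_c×3.29 term appears on both sides and cancels. Collect the known terms of each column as K = Σ(ρt)_known − 3.29 × (depth of known layers): K_A = 109.194 − 3.29×38.44 = −17.2736; K_B = 0 − 3.29×(1.59 + 0) = −5.2311.
Balance: K_A = K_B − x×(3.29 − 2.76), so x = (K_B − K_A)/(3.29 − 2.76) = 12.0425/0.53 = 22.7 km.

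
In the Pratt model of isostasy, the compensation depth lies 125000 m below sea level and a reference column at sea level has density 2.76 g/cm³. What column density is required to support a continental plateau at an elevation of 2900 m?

2.7 g/cm³

Pratt balance: ρ_ref D = ρ (D + h).
ρ = ρ_ref D/(D + h) = 2.76 × 125000 m/(125000 m + 2900 m) = 2.7 g/cm³.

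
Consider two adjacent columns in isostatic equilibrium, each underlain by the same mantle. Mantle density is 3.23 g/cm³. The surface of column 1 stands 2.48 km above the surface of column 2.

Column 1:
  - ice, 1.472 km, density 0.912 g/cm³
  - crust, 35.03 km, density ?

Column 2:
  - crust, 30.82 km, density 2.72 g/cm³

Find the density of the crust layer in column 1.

Take the compensation level at the base of the deeper column (depth z_c below the surface of column 1) and equate Σ ρ_i t_i down to z_c; mantle fills any gap and the z_c terms cancel.
Column 1: 1.472×0.912 + 35.03×ρ + (z_c − 36.502)×3.23
Column 2: 2.48×0 + 30.82×2.72 + (z_c − 2.48 − 30.82)×3.23
The z_c×3.23 term appears on both sides and cancels. Collect the known terms of each column as K = Σ(ρt)_known − 3.23 × (depth of known layers): K_1 = 1.342464 − 3.23×36.502 = −116.558996; K_2 = 83.8304 − 3.23×(2.48 + 30.82) = −23.7286.
Balance: K_1 + 35.03×ρ = K_2, so ρ = (K_2 − K_1)/35.03 = 92.8304/35.03 = 2.65 g/cm³.

2.65 g/cm³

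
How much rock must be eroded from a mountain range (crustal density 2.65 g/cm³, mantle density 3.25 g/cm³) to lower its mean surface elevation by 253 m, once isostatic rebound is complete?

Net drop Δ = e − u = e − e ρ_c/ρ_m = e (ρ_m − ρ_c)/ρ_m.
e = Δ ρ_m/(ρ_m − ρ_c) = 253 m × 3.25/0.6 = 1370 m.

1370 m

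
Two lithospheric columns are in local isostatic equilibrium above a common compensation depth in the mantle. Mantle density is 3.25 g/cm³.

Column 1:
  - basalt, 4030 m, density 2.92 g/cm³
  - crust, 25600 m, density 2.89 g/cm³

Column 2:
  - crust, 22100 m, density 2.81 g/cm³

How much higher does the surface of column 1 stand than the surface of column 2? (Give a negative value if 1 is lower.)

253 m

For any compensation level in the mantle, the mantle terms cancel and isostasy reduces to e = (Σt_1 − Σt_2) − (Σ(ρt)_1 − Σ(ρt)_2) / ρ_m.
Σt_1 = 29630 m; Σt_2 = 22100 m; Σ(ρt)_1 = 85751.6; Σ(ρt)_2 = 62101 (in m·g/cm³).
e = (29630 − 22100) − (85751.6 − 62101) / 3.25 = 253 m.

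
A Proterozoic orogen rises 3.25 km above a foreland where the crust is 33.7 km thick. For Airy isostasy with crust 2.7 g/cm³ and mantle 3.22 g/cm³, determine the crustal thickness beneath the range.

53.8 km

Root depth r = h ρ_c / (ρ_m − ρ_c) = 3.25 km × 2.7 / 0.52 = 16.88 km.
Total thickness = T + h + r = 33.7 km + 3.25 km + 16.88 km = 53.8 km.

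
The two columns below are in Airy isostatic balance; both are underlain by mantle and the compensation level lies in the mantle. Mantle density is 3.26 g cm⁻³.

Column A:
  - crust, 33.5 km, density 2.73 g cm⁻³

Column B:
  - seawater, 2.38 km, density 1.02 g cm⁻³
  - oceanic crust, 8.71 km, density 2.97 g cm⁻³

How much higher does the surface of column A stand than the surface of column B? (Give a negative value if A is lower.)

For any compensation level in the mantle, the mantle terms cancel and isostasy reduces to e = (Σt_A − Σt_B) − (Σ(ρt)_A − Σ(ρt)_B) / ρ_m.
Σt_A = 33.5 km; Σt_B = 11.09 km; Σ(ρt)_A = 91.455; Σ(ρt)_B = 28.2963 (in km·g cm⁻³).
e = (33.5 − 11.09) − (91.455 − 28.2963) / 3.26 = 3.04 km.

3.04 km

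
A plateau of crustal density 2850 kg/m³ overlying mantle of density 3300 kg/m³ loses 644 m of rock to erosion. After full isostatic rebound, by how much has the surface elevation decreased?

Rebound u = e ρ_c/ρ_m = 644 m × 2850/3300 = 556.2 m.
Net surface drop = e − u = 644 m − 556.2 m = e (ρ_m − ρ_c)/ρ_m = 87.8 m.

87.8 m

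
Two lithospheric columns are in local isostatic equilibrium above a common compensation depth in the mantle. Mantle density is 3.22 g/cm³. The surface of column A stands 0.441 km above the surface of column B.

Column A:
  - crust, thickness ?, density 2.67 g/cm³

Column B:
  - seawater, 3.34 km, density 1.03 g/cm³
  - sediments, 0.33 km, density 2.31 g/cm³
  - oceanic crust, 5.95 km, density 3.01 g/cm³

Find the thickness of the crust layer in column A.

Take the compensation level at the base of the deeper column (depth z_c below the surface of column A) and equate Σ ρ_i t_i down to z_c; mantle fills any gap and the z_c terms cancel.
Column A: x×2.67 + (z_c − 0 − x)×3.22
Column B: 0.441×0 + 3.34×1.03 + 0.33×2.31 + 5.95×3.01 + (z_c − 0.441 − 9.62)×3.22
The z_c×3.22 term appears on both sides and cancels. Collect the known terms of each column as K = Σ(ρt)_known − 3.22 × (depth of known layers): K_A = 0 − 3.22×0 = 0; K_B = 22.112 − 3.22×(0.441 + 9.62) = −10.28442.
Balance: K_A − x×(3.22 − 2.67) = K_B, so x = (K_A − K_B)/(3.22 − 2.67) = 10.2844/0.55 = 18.7 km.

18.7 km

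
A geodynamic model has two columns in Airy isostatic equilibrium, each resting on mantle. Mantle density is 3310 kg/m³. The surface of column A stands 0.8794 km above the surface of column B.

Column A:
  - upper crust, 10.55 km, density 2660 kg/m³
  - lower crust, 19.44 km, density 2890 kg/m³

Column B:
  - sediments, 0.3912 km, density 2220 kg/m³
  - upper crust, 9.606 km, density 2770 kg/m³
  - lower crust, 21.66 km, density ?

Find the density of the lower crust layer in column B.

3010 kg/m³

Take the compensation level at the base of the deeper column (depth z_c below the surface of column A) and equate Σ ρ_i t_i down to z_c; mantle fills any gap and the z_c terms cancel.
Column A: 10.55×2660 + 19.44×2890 + (z_c − 29.99)×3310
Column B: 0.8794×0 + 0.3912×2220 + 9.606×2770 + 21.66×ρ + (z_c − 0.8794 − 31.6572)×3310
The z_c×3310 term appears on both sides and cancels. Collect the known terms of each column as K = Σ(ρt)_known − 3310 × (depth of known layers): K_A = 84244.6 − 3310×29.99 = −15022.3; K_B = 27477.084 − 3310×(0.8794 + 31.6572) = −80219.062.
Balance: K_A = K_B + 21.66×ρ, so ρ = (K_A − K_B)/21.66 = 65196.8/21.66 = 3010 kg/m³.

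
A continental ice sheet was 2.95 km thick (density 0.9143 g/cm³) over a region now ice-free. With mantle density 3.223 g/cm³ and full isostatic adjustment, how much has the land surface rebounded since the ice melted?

0.837 km

Removing the load lets mantle flow back in; uplift u satisfies ρ_ice t = ρ_m u.
u = t ρ_ice/ρ_m = 2.95 km × 0.9143/3.223 = 0.837 km.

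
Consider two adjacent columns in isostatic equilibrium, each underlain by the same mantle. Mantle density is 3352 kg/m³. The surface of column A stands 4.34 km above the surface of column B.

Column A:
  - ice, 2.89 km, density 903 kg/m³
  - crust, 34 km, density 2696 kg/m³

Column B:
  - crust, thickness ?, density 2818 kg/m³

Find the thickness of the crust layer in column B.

Take the compensation level at the base of the deeper column (depth z_c below the surface of column A) and equate Σ ρ_i t_i down to z_c; mantle fills any gap and the z_c terms cancel.
Column A: 2.89×903 + 34×2696 + (z_c − 36.89)×3352
Column B: 4.34×0 + x×2818 + (z_c − 4.34 − 0 − x)×3352
The z_c×3352 term appears on both sides and cancels. Collect the known terms of each column as K = Σ(ρt)_known − 3352 × (depth of known layers): K_A = 94273.67 − 3352×36.89 = −29381.61; K_B = 0 − 3352×(4.34 + 0) = −14547.68.
Balance: K_A = K_B − x×(3352 − 2818), so x = (K_B − K_A)/(3352 − 2818) = 14833.9/534 = 27.8 km.

27.8 km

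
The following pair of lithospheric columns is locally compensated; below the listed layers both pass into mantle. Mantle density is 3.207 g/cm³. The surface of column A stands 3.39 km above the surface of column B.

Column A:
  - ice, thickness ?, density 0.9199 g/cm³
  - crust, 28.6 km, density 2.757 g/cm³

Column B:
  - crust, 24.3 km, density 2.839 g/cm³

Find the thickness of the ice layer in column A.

3.04 km

Take the compensation level at the base of the deeper column (depth z_c below the surface of column A) and equate Σ ρ_i t_i down to z_c; mantle fills any gap and the z_c terms cancel.
Column A: x×0.9199 + 28.6×2.757 + (z_c − 28.6 − x)×3.207
Column B: 3.39×0 + 24.3×2.839 + (z_c − 3.39 − 24.3)×3.207
The z_c×3.207 term appears on both sides and cancels. Collect the known terms of each column as K = Σ(ρt)_known − 3.207 × (depth of known layers): K_A = 78.8502 − 3.207×28.6 = −12.87; K_B = 68.9877 − 3.207×(3.39 + 24.3) = −19.81413.
Balance: K_A − x×(3.207 − 0.9199) = K_B, so x = (K_A − K_B)/(3.207 − 0.9199) = 6.94413/2.2871 = 3.04 km.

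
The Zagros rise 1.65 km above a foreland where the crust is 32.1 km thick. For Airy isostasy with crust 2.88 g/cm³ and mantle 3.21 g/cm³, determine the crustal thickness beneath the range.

Root depth r = h ρ_c / (ρ_m − ρ_c) = 1.65 km × 2.88 / 0.33 = 14.4 km.
Total thickness = T + h + r = 32.1 km + 1.65 km + 14.4 km = 48.1 km.

48.1 km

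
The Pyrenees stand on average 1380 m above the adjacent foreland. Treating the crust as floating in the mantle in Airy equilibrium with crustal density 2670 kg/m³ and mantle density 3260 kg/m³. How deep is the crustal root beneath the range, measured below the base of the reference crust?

Equating mass per unit area of the two columns: the weight of the topography is balanced by the buoyancy of the root, ρ_c h = (ρ_m − ρ_c) r.
r = h · ρ_c / (ρ_m − ρ_c) = 1380 m × 2670 / (3260 − 2670) = 6250 m.

6250 m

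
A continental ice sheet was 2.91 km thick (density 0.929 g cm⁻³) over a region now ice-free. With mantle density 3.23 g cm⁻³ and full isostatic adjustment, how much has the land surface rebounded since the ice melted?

Removing the load lets mantle flow back in; uplift u satisfies ρ_ice t = ρ_m u.
u = t ρ_ice/ρ_m = 2.91 km × 0.929/3.23 = 0.837 km.

0.837 km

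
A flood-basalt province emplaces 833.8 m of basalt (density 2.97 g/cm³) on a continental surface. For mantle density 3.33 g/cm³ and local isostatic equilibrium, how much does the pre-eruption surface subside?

744 m

Subaerial loading: s = t ρ_load / ρ_m.
s = 833.8 m × 2.97/3.33 = 744 m.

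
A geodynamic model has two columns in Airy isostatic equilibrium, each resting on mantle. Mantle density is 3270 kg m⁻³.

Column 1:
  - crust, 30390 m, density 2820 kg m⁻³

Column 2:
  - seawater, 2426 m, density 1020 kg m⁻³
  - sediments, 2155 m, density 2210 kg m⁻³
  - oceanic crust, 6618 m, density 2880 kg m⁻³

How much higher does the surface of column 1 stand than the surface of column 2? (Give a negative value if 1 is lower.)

1020 m

For any compensation level in the mantle, the mantle terms cancel and isostasy reduces to e = (Σt_1 − Σt_2) − (Σ(ρt)_1 − Σ(ρt)_2) / ρ_m.
Σt_1 = 30390 m; Σt_2 = 11199 m; Σ(ρt)_1 = 85699800; Σ(ρt)_2 = 26296910 (in m·kg m⁻³).
e = (30390 − 11199) − (85699800 − 26296910) / 3270 = 1020 m.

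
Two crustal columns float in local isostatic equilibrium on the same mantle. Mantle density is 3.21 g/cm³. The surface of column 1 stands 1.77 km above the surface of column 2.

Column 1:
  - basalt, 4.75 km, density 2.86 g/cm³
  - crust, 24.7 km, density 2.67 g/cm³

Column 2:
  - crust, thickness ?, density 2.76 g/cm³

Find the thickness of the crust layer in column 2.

Take the compensation level at the base of the deeper column (depth z_c below the surface of column 1) and equate Σ ρ_i t_i down to z_c; mantle fills any gap and the z_c terms cancel.
Column 1: 4.75×2.86 + 24.7×2.67 + (z_c − 29.45)×3.21
Column 2: 1.77×0 + x×2.76 + (z_c − 1.77 − 0 − x)×3.21
The z_c×3.21 term appears on both sides and cancels. Collect the known terms of each column as K = Σ(ρt)_known − 3.21 × (depth of known layers): K_1 = 79.534 − 3.21×29.45 = −15.0005; K_2 = 0 − 3.21×(1.77 + 0) = −5.6817.
Balance: K_1 = K_2 − x×(3.21 − 2.76), so x = (K_2 − K_1)/(3.21 − 2.76) = 9.3188/0.45 = 20.7 km.

20.7 km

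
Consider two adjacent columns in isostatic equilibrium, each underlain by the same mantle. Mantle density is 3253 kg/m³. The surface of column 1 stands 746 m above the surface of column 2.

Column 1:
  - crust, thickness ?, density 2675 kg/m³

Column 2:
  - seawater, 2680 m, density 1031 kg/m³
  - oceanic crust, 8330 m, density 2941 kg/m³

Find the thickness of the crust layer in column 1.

19000 m

Take the compensation level at the base of the deeper column (depth z_c below the surface of column 1) and equate Σ ρ_i t_i down to z_c; mantle fills any gap and the z_c terms cancel.
Column 1: x×2675 + (z_c − 0 − x)×3253
Column 2: 746×0 + 2680×1031 + 8330×2941 + (z_c − 746 − 11010)×3253
The z_c×3253 term appears on both sides and cancels. Collect the known terms of each column as K = Σ(ρt)_known − 3253 × (depth of known layers): K_1 = 0 − 3253×0 = 0; K_2 = 27261610 − 3253×(746 + 11010) = −10980658.
Balance: K_1 − x×(3253 − 2675) = K_2, so x = (K_1 − K_2)/(3253 − 2675) = 10980700/578 = 19000 m.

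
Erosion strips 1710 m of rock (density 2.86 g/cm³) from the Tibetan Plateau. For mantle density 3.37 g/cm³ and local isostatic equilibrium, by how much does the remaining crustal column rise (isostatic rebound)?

Unloading: uplift u = e ρ_c/ρ_m = 1710 m × 2.86/3.37 = 1450 m.

1450 m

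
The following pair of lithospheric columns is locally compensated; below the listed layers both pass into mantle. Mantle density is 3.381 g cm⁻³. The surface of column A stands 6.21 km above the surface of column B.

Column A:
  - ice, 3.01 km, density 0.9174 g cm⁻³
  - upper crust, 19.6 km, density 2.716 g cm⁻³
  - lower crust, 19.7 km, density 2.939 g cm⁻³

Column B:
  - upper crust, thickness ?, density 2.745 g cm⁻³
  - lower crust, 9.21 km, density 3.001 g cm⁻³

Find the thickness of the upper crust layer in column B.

7.33 km

Take the compensation level at the base of the deeper column (depth z_c below the surface of column A) and equate Σ ρ_i t_i down to z_c; mantle fills any gap and the z_c terms cancel.
Column A: 3.01×0.9174 + 19.6×2.716 + 19.7×2.939 + (z_c − 42.31)×3.381
Column B: 6.21×0 + x×2.745 + 9.21×3.001 + (z_c − 6.21 − 9.21 − x)×3.381
The z_c×3.381 term appears on both sides and cancels. Collect the known terms of each column as K = Σ(ρt)_known − 3.381 × (depth of known layers): K_A = 113.893274 − 3.381×42.31 = −29.156836; K_B = 27.63921 − 3.381×(6.21 + 9.21) = −24.49581.
Balance: K_A = K_B − x×(3.381 − 2.745), so x = (K_B − K_A)/(3.381 − 2.745) = 4.66103/0.636 = 7.33 km.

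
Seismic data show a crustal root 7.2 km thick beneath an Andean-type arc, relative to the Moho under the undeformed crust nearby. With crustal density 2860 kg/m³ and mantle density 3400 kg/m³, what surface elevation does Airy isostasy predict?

In Airy isostatic equilibrium: ρ_c h = (ρ_m − ρ_c) r.
h = r (ρ_m − ρ_c) / ρ_c = 7.2 km × (3400 − 2860) / 2860 = 1.36 km.

1.36 km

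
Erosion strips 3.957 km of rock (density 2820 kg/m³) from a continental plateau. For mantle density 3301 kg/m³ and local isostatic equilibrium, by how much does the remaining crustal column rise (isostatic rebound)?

3.38 km

Unloading: uplift u = e ρ_c/ρ_m = 3.957 km × 2820/3301 = 3.38 km.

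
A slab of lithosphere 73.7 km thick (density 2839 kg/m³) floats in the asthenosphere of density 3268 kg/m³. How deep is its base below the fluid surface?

64 km

Draft d = t ρ_obj/ρ_fluid = 73.7 km × 2839/3268 = 64 km.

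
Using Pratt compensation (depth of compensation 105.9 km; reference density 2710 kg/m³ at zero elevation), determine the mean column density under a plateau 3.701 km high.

2620 kg/m³

Pratt balance: ρ_ref D = ρ (D + h).
ρ = ρ_ref D/(D + h) = 2710 × 105.9 km/(105.9 km + 3.701 km) = 2620 kg/m³.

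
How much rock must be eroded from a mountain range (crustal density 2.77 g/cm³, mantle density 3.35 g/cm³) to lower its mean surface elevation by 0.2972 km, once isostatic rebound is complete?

Net drop Δ = e − u = e − e ρ_c/ρ_m = e (ρ_m − ρ_c)/ρ_m.
e = Δ ρ_m/(ρ_m − ρ_c) = 0.2972 km × 3.35/0.58 = 1.72 km.

1.72 km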